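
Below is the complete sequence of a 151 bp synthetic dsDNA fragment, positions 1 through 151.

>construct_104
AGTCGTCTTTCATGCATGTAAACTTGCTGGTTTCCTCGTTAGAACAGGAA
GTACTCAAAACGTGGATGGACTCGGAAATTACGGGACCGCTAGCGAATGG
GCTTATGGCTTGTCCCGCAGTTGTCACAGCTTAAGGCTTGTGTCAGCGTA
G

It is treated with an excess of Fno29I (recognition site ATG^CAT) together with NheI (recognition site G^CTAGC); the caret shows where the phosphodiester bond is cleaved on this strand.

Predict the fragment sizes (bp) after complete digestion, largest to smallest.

The Fno29I site (ATGCAT) starts at position 12.
Fno29I cuts after base 3 of each site, so after position 14.
The NheI site (GCTAGC) starts at position 89.
NheI cuts after the first base of each site, so after position 89.
Combined cut positions: 14, 89.
Linear molecule, 2 cuts → 3 fragments:
  1–14 → 14 bp
  15–89 → 75 bp
  90–151 → 62 bp
Sorted largest to smallest: 75, 62, 14 bp.

75, 62, 14 bp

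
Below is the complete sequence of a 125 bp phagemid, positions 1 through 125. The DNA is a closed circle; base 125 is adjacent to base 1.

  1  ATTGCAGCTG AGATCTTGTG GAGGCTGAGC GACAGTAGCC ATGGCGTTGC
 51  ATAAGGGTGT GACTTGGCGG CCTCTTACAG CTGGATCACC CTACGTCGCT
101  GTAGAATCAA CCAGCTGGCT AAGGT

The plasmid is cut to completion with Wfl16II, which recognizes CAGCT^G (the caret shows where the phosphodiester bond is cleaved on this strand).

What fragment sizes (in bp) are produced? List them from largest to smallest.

Wfl16II sites (CAGCTG) start at positions 5, 78, 112.
Wfl16II cuts after base 5 of each site (before the last base), so after positions 9, 82, 116.
Circular molecule, 3 cuts → 3 fragments:
  10–82 → 73 bp
  83–116 → 34 bp
  117–125 then 1–9 → 9 + 9 = 18 bp
Sorted largest to smallest: 73, 34, 18 bp.

73, 34, 18 bp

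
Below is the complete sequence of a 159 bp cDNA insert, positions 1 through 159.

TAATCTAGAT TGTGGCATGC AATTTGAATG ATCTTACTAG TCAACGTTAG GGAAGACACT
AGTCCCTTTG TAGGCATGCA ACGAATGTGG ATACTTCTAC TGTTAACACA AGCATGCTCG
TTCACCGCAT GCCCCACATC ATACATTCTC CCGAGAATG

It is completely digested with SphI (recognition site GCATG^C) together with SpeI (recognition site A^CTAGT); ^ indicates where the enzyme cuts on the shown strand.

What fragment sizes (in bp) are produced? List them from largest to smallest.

SphI sites (GCATGC) start at positions 15, 74, 112, 127.
SphI cuts after base 5 of each site (before the last base), so after positions 19, 78, 116, 131.
SpeI sites (ACTAGT) start at positions 36, 58.
SpeI cuts after the first base of each site, so after positions 36, 58.
Combined cut positions: 19, 36, 58, 78, 116, 131.
Linear molecule, 6 cuts → 7 fragments:
  1–19 → 19 bp
  20–36 → 17 bp
  37–58 → 22 bp
  59–78 → 20 bp
  79–116 → 38 bp
  117–131 → 15 bp
  132–159 → 28 bp
Sorted largest to smallest: 38, 28, 22, 20, 19, 17, 15 bp.

38, 28, 22, 20, 19, 17, 15 bp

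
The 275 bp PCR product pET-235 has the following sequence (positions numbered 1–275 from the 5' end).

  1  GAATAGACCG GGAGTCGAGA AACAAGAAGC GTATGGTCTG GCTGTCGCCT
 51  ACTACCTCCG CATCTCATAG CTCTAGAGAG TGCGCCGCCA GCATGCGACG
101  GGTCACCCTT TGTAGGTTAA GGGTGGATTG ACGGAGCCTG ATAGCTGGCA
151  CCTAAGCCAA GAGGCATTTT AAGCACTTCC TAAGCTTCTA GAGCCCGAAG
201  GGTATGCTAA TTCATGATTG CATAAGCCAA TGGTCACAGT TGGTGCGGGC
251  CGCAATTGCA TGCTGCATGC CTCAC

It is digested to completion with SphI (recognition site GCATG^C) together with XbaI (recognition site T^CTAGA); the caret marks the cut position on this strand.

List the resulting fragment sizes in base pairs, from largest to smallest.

SphI sites (GCATGC) start at positions 91, 258, 265.
SphI cuts after base 5 of each site (before the last base), so after positions 95, 262, 269.
XbaI sites (TCTAGA) start at positions 72, 187.
XbaI cuts after the first base of each site, so after positions 72, 187.
Combined cut positions: 72, 95, 187, 262, 269.
Linear molecule, 5 cuts → 6 fragments:
  1–72 → 72 bp
  73–95 → 23 bp
  96–187 → 92 bp
  188–262 → 75 bp
  263–269 → 7 bp
  270–275 → 6 bp
Sorted largest to smallest: 92, 75, 72, 23, 7, 6 bp.

92, 75, 72, 23, 7, 6 bp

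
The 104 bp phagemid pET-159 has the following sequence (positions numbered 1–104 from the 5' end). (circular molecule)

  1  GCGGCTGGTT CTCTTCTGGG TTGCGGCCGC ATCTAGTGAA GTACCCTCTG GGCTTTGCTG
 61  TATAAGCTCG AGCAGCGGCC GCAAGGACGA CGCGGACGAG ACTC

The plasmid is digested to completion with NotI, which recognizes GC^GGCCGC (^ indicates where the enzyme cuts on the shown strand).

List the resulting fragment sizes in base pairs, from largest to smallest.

52, 52 bp

NotI sites (GCGGCCGC) start at positions 23, 75.
NotI cuts after base 2 of each site, so after positions 24, 76.
Circular molecule, 2 cuts → 2 fragments:
  25–76 → 52 bp
  77–104 then 1–24 → 28 + 24 = 52 bp
Sorted largest to smallest: 52, 52 bp.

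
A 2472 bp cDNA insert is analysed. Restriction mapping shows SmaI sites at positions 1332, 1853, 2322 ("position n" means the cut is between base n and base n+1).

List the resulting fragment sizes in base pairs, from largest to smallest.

1332, 521, 469, 150 bp

Linear molecule, 3 cuts → 4 fragments:
  1332 − 0 = 1332 bp
  1853 − 1332 = 521 bp
  2322 − 1853 = 469 bp
  2472 − 2322 = 150 bp
Sorted largest to smallest: 1332, 521, 469, 150 bp.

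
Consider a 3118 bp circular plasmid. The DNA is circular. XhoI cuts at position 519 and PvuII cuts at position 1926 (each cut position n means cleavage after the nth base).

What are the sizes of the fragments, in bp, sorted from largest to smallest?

1711, 1407 bp

Combined cut positions (sorted): 519, 1926.
Circular molecule, 2 cuts → 2 fragments:
  1926 − 519 = 1407 bp
  wrap: 3118 − 1926 + 519 = 1711 bp
Sorted largest to smallest: 1711, 1407 bp.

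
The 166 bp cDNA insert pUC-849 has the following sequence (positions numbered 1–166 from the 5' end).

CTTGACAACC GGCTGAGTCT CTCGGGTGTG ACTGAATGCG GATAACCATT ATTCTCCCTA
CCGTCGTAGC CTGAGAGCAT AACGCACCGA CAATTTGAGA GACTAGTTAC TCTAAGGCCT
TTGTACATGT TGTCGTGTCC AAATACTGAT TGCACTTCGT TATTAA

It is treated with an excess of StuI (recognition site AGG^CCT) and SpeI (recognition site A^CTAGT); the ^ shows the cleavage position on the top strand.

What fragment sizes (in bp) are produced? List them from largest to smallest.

The StuI site (AGGCCT) starts at position 115.
StuI cuts after base 3 of each site, so after position 117.
The SpeI site (ACTAGT) starts at position 102.
SpeI cuts after the first base of each site, so after position 102.
Combined cut positions: 102, 117.
Linear molecule, 2 cuts → 3 fragments:
  1–102 → 102 bp
  103–117 → 15 bp
  118–166 → 49 bp
Sorted largest to smallest: 102, 49, 15 bp.

102, 49, 15 bp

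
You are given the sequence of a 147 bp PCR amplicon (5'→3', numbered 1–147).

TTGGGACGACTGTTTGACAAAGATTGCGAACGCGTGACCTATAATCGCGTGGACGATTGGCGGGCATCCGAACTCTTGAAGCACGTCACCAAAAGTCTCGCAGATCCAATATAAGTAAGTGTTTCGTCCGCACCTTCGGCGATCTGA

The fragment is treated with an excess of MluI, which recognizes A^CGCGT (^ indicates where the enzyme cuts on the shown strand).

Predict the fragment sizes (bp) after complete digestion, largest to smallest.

117, 30 bp

The MluI site (ACGCGT) starts at position 30.
MluI cuts after the first base of each site, so after position 30.
Linear molecule, 1 cut → 2 fragments:
  1–30 → 30 bp
  31–147 → 117 bp
Sorted largest to smallest: 117, 30 bp.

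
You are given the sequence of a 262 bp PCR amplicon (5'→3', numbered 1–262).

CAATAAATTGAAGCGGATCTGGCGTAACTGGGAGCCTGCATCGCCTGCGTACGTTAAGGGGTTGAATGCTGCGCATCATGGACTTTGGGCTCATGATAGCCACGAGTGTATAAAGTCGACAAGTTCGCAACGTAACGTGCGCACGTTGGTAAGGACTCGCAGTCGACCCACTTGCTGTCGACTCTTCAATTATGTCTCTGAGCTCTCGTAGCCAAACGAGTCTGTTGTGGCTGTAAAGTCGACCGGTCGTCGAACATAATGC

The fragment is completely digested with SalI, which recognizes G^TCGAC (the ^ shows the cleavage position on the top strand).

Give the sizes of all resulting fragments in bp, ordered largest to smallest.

115, 61, 47, 24, 15 bp

SalI sites (GTCGAC) start at positions 115, 162, 177, 238.
SalI cuts after the first base of each site, so after positions 115, 162, 177, 238.
Linear molecule, 4 cuts → 5 fragments:
  1–115 → 115 bp
  116–162 → 47 bp
  163–177 → 15 bp
  178–238 → 61 bp
  239–262 → 24 bp
Sorted largest to smallest: 115, 61, 47, 24, 15 bp.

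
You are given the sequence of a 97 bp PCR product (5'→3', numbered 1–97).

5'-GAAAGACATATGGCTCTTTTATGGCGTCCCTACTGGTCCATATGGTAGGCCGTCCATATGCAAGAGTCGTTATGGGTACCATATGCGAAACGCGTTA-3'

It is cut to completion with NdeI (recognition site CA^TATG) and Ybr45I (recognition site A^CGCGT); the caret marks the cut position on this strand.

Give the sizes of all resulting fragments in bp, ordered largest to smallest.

NdeI sites (CATATG) start at positions 7, 39, 55, 80.
NdeI cuts after base 2 of each site, so after positions 8, 40, 56, 81.
The Ybr45I site (ACGCGT) starts at position 90.
Ybr45I cuts after the first base of each site, so after position 90.
Combined cut positions: 8, 40, 56, 81, 90.
Linear molecule, 5 cuts → 6 fragments:
  1–8 → 8 bp
  9–40 → 32 bp
  41–56 → 16 bp
  57–81 → 25 bp
  82–90 → 9 bp
  91–97 → 7 bp
Sorted largest to smallest: 32, 25, 16, 9, 8, 7 bp.

32, 25, 16, 9, 8, 7 bp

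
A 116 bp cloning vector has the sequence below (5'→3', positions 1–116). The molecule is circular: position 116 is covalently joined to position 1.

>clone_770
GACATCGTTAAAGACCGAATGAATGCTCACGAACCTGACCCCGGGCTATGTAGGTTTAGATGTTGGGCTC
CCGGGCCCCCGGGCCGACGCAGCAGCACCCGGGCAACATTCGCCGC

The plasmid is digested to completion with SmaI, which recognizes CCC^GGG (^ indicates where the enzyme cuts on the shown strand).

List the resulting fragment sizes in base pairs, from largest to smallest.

SmaI sites (CCCGGG) start at positions 40, 70, 78, 98.
SmaI cuts after base 3 of each site, so after positions 42, 72, 80, 100.
Circular molecule, 4 cuts → 4 fragments:
  43–72 → 30 bp
  73–80 → 8 bp
  81–100 → 20 bp
  101–116 then 1–42 → 16 + 42 = 58 bp
Sorted largest to smallest: 58, 30, 20, 8 bp.

58, 30, 20, 8 bp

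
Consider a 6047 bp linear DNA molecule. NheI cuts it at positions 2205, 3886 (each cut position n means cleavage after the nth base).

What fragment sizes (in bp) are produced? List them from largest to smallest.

2205, 2161, 1681 bp

Linear molecule, 2 cuts → 3 fragments:
  2205 − 0 = 2205 bp
  3886 − 2205 = 1681 bp
  6047 − 3886 = 2161 bp
Sorted largest to smallest: 2205, 2161, 1681 bp.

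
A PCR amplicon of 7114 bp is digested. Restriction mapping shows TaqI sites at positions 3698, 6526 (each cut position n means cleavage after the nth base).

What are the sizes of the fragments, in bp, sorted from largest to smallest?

3698, 2828, 588 bp

Linear molecule, 2 cuts → 3 fragments:
  3698 − 0 = 3698 bp
  6526 − 3698 = 2828 bp
  7114 − 6526 = 588 bp
Sorted largest to smallest: 3698, 2828, 588 bp.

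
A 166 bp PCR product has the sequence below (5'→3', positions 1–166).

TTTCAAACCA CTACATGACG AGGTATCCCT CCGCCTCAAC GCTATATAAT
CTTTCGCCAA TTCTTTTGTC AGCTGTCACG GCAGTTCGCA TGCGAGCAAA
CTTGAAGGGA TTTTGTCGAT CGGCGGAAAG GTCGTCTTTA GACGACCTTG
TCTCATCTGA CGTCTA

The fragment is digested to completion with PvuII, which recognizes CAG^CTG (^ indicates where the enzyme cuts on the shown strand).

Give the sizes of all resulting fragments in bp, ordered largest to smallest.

The PvuII site (CAGCTG) starts at position 70.
PvuII cuts after base 3 of each site, so after position 72.
Linear molecule, 1 cut → 2 fragments:
  1–72 → 72 bp
  73–166 → 94 bp
Sorted largest to smallest: 94, 72 bp.

94, 72 bp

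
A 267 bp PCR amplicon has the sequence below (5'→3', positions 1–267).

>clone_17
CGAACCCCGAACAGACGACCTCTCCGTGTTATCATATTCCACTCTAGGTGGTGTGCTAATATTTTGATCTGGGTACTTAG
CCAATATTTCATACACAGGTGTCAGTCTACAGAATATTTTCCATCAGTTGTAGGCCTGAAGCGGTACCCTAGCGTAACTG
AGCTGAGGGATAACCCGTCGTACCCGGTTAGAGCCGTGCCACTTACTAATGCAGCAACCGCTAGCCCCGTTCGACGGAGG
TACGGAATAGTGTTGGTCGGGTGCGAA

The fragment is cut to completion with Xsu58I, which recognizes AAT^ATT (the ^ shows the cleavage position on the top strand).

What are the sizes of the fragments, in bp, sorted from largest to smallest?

Xsu58I sites (AATATT) start at positions 58, 83, 113.
Xsu58I cuts after base 3 of each site, so after positions 60, 85, 115.
Linear molecule, 3 cuts → 4 fragments:
  1–60 → 60 bp
  61–85 → 25 bp
  86–115 → 30 bp
  116–267 → 152 bp
Sorted largest to smallest: 152, 60, 30, 25 bp.

152, 60, 30, 25 bp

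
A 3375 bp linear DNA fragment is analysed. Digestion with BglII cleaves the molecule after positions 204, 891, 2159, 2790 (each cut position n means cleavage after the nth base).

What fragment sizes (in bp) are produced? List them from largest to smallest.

Linear molecule, 4 cuts → 5 fragments:
  204 − 0 = 204 bp
  891 − 204 = 687 bp
  2159 − 891 = 1268 bp
  2790 − 2159 = 631 bp
  3375 − 2790 = 585 bp
Sorted largest to smallest: 1268, 687, 631, 585, 204 bp.

1268, 687, 631, 585, 204 bp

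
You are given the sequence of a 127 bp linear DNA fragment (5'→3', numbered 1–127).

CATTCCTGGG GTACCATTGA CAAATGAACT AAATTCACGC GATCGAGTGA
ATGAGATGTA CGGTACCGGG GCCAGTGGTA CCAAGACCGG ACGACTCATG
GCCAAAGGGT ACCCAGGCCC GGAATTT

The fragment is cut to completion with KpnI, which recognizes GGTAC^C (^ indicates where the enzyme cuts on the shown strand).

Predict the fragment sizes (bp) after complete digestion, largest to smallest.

KpnI sites (GGTACC) start at positions 10, 62, 77, 108.
KpnI cuts after base 5 of each site (before the last base), so after positions 14, 66, 81, 112.
Linear molecule, 4 cuts → 5 fragments:
  1–14 → 14 bp
  15–66 → 52 bp
  67–81 → 15 bp
  82–112 → 31 bp
  113–127 → 15 bp
Sorted largest to smallest: 52, 31, 15, 15, 14 bp.

52, 31, 15, 15, 14 bp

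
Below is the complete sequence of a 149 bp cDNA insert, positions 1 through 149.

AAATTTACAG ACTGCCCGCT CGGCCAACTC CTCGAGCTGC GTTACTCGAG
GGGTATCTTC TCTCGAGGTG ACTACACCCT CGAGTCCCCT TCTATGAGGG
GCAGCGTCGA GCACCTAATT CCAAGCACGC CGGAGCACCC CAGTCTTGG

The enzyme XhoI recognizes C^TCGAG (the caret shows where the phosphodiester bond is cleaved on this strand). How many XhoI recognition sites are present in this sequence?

4

CTCGAG occurs starting at positions 31, 45, 62, 79.
XhoI cuts at 4 sites.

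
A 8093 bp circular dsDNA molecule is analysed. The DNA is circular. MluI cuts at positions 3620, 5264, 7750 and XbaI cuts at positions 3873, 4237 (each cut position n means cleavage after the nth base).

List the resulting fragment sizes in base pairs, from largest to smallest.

3963, 2486, 1027, 364, 253 bp

Combined cut positions (sorted): 3620, 3873, 4237, 5264, 7750.
Circular molecule, 5 cuts → 5 fragments:
  3873 − 3620 = 253 bp
  4237 − 3873 = 364 bp
  5264 − 4237 = 1027 bp
  7750 − 5264 = 2486 bp
  wrap: 8093 − 7750 + 3620 = 3963 bp
Sorted largest to smallest: 3963, 2486, 1027, 364, 253 bp.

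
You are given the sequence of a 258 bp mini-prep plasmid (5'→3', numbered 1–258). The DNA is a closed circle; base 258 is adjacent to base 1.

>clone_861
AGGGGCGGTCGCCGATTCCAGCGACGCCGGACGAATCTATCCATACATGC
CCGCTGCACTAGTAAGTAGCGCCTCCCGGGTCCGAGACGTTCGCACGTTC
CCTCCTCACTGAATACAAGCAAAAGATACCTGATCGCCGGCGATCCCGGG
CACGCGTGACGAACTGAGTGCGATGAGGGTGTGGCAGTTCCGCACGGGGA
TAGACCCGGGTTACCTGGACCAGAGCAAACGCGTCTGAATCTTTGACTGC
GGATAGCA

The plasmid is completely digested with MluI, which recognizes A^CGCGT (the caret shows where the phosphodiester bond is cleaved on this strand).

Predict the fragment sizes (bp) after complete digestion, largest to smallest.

MluI sites (ACGCGT) start at positions 152, 229.
MluI cuts after the first base of each site, so after positions 152, 229.
Circular molecule, 2 cuts → 2 fragments:
  153–229 → 77 bp
  230–258 then 1–152 → 29 + 152 = 181 bp
Sorted largest to smallest: 181, 77 bp.

181, 77 bp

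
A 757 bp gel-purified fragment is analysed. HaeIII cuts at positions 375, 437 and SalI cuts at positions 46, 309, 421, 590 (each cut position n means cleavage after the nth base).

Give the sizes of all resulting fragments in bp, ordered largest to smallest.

Combined cut positions (sorted): 46, 309, 375, 421, 437, 590.
Linear molecule, 6 cuts → 7 fragments:
  46 − 0 = 46 bp
  309 − 46 = 263 bp
  375 − 309 = 66 bp
  421 − 375 = 46 bp
  437 − 421 = 16 bp
  590 − 437 = 153 bp
  757 − 590 = 167 bp
Sorted largest to smallest: 263, 167, 153, 66, 46, 46, 16 bp.

263, 167, 153, 66, 46, 46, 16 bp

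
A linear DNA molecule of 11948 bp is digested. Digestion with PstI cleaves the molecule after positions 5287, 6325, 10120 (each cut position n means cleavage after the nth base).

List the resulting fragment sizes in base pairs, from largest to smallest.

5287, 3795, 1828, 1038 bp

Linear molecule, 3 cuts → 4 fragments:
  5287 − 0 = 5287 bp
  6325 − 5287 = 1038 bp
  10120 − 6325 = 3795 bp
  11948 − 10120 = 1828 bp
Sorted largest to smallest: 5287, 3795, 1828, 1038 bp.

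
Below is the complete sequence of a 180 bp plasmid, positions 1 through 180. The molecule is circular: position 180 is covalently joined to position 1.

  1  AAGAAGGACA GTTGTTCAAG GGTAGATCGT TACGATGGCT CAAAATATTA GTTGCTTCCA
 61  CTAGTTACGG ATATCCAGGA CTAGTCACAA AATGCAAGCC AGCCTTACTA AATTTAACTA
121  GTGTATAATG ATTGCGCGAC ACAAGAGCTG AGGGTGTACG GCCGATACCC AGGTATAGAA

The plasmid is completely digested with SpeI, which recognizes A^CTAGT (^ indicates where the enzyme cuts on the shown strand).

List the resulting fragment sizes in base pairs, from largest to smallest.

SpeI sites (ACTAGT) start at positions 60, 80, 117.
SpeI cuts after the first base of each site, so after positions 60, 80, 117.
Circular molecule, 3 cuts → 3 fragments:
  61–80 → 20 bp
  81–117 → 37 bp
  118–180 then 1–60 → 63 + 60 = 123 bp
Sorted largest to smallest: 123, 37, 20 bp.

123, 37, 20 bp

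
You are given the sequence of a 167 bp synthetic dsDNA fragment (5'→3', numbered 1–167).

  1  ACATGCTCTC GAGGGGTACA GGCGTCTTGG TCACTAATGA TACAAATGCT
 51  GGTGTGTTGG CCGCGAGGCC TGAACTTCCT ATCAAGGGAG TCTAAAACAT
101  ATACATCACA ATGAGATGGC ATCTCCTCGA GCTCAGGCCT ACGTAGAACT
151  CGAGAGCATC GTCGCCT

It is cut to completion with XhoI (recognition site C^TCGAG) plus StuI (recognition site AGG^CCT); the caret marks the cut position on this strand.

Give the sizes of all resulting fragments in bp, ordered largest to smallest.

XhoI sites (CTCGAG) start at positions 8, 126, 149.
XhoI cuts after the first base of each site, so after positions 8, 126, 149.
StuI sites (AGGCCT) start at positions 66, 135.
StuI cuts after base 3 of each site, so after positions 68, 137.
Combined cut positions: 8, 68, 126, 137, 149.
Linear molecule, 5 cuts → 6 fragments:
  1–8 → 8 bp
  9–68 → 60 bp
  69–126 → 58 bp
  127–137 → 11 bp
  138–149 → 12 bp
  150–167 → 18 bp
Sorted largest to smallest: 60, 58, 18, 12, 11, 8 bp.

60, 58, 18, 12, 11, 8 bp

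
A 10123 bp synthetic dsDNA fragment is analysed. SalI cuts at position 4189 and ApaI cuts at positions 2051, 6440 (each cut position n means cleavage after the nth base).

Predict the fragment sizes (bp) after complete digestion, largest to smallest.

3683, 2251, 2138, 2051 bp

Combined cut positions (sorted): 2051, 4189, 6440.
Linear molecule, 3 cuts → 4 fragments:
  2051 − 0 = 2051 bp
  4189 − 2051 = 2138 bp
  6440 − 4189 = 2251 bp
  10123 − 6440 = 3683 bp
Sorted largest to smallest: 3683, 2251, 2138, 2051 bp.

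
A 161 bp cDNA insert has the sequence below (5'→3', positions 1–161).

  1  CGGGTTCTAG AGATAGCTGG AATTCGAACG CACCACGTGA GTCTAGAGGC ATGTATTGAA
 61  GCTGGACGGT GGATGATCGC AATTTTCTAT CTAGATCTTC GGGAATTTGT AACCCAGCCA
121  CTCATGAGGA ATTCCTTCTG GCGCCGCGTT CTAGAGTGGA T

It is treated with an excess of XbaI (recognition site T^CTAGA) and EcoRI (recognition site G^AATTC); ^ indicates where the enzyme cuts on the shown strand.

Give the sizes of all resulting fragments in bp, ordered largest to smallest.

48, 39, 22, 21, 14, 11, 6 bp

XbaI sites (TCTAGA) start at positions 6, 42, 90, 150.
XbaI cuts after the first base of each site, so after positions 6, 42, 90, 150.
EcoRI sites (GAATTC) start at positions 20, 129.
EcoRI cuts after the first base of each site, so after positions 20, 129.
Combined cut positions: 6, 20, 42, 90, 129, 150.
Linear molecule, 6 cuts → 7 fragments:
  1–6 → 6 bp
  7–20 → 14 bp
  21–42 → 22 bp
  43–90 → 48 bp
  91–129 → 39 bp
  130–150 → 21 bp
  151–161 → 11 bp
Sorted largest to smallest: 48, 39, 22, 21, 14, 11, 6 bp.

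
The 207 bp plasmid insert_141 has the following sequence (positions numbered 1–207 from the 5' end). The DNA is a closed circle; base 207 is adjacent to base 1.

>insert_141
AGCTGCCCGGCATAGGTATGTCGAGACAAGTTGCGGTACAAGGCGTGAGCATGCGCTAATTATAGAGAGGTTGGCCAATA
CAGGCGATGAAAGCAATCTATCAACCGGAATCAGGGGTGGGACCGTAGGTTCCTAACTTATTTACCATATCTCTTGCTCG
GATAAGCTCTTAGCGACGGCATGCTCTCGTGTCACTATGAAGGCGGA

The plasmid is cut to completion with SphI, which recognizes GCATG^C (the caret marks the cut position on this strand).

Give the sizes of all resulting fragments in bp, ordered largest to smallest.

130, 77 bp

SphI sites (GCATGC) start at positions 49, 179.
SphI cuts after base 5 of each site (before the last base), so after positions 53, 183.
Circular molecule, 2 cuts → 2 fragments:
  54–183 → 130 bp
  184–207 then 1–53 → 24 + 53 = 77 bp
Sorted largest to smallest: 130, 77 bp.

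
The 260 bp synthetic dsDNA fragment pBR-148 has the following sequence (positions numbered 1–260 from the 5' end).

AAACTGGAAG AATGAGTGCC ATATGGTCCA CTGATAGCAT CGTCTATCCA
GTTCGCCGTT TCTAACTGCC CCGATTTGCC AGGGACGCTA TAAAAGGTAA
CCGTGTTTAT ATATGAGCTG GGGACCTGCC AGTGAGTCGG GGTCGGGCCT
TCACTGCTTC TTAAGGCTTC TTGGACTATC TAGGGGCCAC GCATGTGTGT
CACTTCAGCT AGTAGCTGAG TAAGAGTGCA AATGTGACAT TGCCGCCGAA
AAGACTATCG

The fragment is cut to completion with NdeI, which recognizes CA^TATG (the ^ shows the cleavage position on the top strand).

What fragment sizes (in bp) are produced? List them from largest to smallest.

The NdeI site (CATATG) starts at position 20.
NdeI cuts after base 2 of each site, so after position 21.
Linear molecule, 1 cut → 2 fragments:
  1–21 → 21 bp
  22–260 → 239 bp
Sorted largest to smallest: 239, 21 bp.

239, 21 bp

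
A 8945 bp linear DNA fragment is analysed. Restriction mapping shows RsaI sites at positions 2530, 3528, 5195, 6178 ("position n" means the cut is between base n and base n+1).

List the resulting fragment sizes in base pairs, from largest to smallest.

2767, 2530, 1667, 998, 983 bp

Linear molecule, 4 cuts → 5 fragments:
  2530 − 0 = 2530 bp
  3528 − 2530 = 998 bp
  5195 − 3528 = 1667 bp
  6178 − 5195 = 983 bp
  8945 − 6178 = 2767 bp
Sorted largest to smallest: 2767, 2530, 1667, 998, 983 bp.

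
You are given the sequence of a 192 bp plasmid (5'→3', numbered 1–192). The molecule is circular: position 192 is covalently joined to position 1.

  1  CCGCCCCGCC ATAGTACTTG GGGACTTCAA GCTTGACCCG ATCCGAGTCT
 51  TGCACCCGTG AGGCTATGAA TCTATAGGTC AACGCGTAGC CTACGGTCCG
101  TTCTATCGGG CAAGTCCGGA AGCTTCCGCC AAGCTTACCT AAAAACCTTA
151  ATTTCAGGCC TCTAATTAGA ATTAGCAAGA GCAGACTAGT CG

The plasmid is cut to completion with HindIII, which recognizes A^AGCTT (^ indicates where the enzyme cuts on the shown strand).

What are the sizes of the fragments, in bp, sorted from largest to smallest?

91, 90, 11 bp

HindIII sites (AAGCTT) start at positions 29, 120, 131.
HindIII cuts after the first base of each site, so after positions 29, 120, 131.
Circular molecule, 3 cuts → 3 fragments:
  30–120 → 91 bp
  121–131 → 11 bp
  132–192 then 1–29 → 61 + 29 = 90 bp
Sorted largest to smallest: 91, 90, 11 bp.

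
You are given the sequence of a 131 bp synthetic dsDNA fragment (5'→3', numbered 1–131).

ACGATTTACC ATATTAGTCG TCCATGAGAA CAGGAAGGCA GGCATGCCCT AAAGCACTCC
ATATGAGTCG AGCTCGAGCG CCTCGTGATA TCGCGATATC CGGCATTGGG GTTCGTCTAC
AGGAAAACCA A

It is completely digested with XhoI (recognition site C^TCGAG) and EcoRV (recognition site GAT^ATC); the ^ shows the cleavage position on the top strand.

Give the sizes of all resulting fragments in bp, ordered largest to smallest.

73, 34, 16, 8 bp

The XhoI site (CTCGAG) starts at position 73.
XhoI cuts after the first base of each site, so after position 73.
EcoRV sites (GATATC) start at positions 87, 95.
EcoRV cuts after base 3 of each site, so after positions 89, 97.
Combined cut positions: 73, 89, 97.
Linear molecule, 3 cuts → 4 fragments:
  1–73 → 73 bp
  74–89 → 16 bp
  90–97 → 8 bp
  98–131 → 34 bp
Sorted largest to smallest: 73, 34, 16, 8 bp.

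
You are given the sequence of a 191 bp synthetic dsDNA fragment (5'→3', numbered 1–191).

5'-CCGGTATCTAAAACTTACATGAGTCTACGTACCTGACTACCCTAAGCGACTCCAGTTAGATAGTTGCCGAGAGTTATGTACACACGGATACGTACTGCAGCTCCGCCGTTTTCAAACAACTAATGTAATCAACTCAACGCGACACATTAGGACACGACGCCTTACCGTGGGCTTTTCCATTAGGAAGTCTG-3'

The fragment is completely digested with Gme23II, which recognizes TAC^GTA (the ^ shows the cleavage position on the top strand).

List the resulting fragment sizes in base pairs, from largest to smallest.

Gme23II sites (TACGTA) start at positions 26, 89.
Gme23II cuts after base 3 of each site, so after positions 28, 91.
Linear molecule, 2 cuts → 3 fragments:
  1–28 → 28 bp
  29–91 → 63 bp
  92–191 → 100 bp
Sorted largest to smallest: 100, 63, 28 bp.

100, 63, 28 bp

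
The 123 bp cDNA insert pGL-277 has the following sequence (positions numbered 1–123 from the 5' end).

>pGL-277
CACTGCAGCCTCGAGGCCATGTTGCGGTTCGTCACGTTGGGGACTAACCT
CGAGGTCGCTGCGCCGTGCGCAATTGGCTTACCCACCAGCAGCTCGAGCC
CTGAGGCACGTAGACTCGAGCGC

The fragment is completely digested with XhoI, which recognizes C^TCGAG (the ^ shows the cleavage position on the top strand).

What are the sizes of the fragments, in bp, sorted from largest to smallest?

44, 39, 22, 10, 8 bp

XhoI sites (CTCGAG) start at positions 10, 49, 93, 115.
XhoI cuts after the first base of each site, so after positions 10, 49, 93, 115.
Linear molecule, 4 cuts → 5 fragments:
  1–10 → 10 bp
  11–49 → 39 bp
  50–93 → 44 bp
  94–115 → 22 bp
  116–123 → 8 bp
Sorted largest to smallest: 44, 39, 22, 10, 8 bp.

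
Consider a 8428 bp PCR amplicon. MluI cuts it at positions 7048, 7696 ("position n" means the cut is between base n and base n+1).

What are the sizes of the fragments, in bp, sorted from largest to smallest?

Linear molecule, 2 cuts → 3 fragments:
  7048 − 0 = 7048 bp
  7696 − 7048 = 648 bp
  8428 − 7696 = 732 bp
Sorted largest to smallest: 7048, 732, 648 bp.

7048, 732, 648 bp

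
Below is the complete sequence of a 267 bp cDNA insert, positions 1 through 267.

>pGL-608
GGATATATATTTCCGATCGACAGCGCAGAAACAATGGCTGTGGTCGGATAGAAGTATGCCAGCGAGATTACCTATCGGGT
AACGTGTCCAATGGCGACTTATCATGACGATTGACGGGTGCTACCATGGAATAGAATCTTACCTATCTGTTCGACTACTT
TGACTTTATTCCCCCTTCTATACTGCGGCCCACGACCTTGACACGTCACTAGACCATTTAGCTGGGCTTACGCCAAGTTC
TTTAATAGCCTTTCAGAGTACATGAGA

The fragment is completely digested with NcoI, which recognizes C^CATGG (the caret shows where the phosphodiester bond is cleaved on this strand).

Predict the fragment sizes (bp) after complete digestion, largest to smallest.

143, 124 bp

The NcoI site (CCATGG) starts at position 124.
NcoI cuts after the first base of each site, so after position 124.
Linear molecule, 1 cut → 2 fragments:
  1–124 → 124 bp
  125–267 → 143 bp
Sorted largest to smallest: 143, 124 bp.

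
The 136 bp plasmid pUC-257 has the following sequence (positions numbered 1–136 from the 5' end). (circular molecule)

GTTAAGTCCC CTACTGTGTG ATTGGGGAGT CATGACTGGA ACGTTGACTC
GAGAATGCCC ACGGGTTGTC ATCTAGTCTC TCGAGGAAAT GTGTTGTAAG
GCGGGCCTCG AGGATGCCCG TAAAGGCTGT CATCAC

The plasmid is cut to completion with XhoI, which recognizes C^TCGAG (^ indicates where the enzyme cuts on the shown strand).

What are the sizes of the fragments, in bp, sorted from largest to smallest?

XhoI sites (CTCGAG) start at positions 48, 80, 107.
XhoI cuts after the first base of each site, so after positions 48, 80, 107.
Circular molecule, 3 cuts → 3 fragments:
  49–80 → 32 bp
  81–107 → 27 bp
  108–136 then 1–48 → 29 + 48 = 77 bp
Sorted largest to smallest: 77, 32, 27 bp.

77, 32, 27 bp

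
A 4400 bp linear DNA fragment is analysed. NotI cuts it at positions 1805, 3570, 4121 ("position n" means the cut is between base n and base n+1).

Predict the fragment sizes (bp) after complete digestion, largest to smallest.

Linear molecule, 3 cuts → 4 fragments:
  1805 − 0 = 1805 bp
  3570 − 1805 = 1765 bp
  4121 − 3570 = 551 bp
  4400 − 4121 = 279 bp
Sorted largest to smallest: 1805, 1765, 551, 279 bp.

1805, 1765, 551, 279 bp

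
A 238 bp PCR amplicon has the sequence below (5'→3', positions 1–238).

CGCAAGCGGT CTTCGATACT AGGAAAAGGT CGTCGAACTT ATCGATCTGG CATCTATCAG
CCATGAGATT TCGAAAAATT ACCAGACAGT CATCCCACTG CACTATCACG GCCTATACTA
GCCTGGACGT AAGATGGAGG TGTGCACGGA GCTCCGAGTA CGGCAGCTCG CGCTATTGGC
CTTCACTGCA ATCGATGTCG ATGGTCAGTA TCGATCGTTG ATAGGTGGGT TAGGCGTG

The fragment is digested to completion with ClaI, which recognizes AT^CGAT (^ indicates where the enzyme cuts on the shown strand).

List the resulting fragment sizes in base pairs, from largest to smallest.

ClaI sites (ATCGAT) start at positions 41, 191, 210.
ClaI cuts after base 2 of each site, so after positions 42, 192, 211.
Linear molecule, 3 cuts → 4 fragments:
  1–42 → 42 bp
  43–192 → 150 bp
  193–211 → 19 bp
  212–238 → 27 bp
Sorted largest to smallest: 150, 42, 27, 19 bp.

150, 42, 27, 19 bp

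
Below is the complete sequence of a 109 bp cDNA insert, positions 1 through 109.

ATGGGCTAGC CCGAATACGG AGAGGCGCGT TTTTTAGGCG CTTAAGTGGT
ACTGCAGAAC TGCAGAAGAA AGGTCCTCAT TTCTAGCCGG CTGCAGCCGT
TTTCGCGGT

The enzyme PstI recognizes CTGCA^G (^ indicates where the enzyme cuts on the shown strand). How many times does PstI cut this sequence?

3

CTGCAG occurs starting at positions 52, 60, 91.
PstI cuts at 3 sites.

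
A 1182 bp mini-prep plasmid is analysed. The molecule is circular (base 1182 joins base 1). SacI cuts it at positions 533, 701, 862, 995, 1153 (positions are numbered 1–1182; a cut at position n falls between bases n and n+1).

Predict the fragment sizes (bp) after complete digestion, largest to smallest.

562, 168, 161, 158, 133 bp

Circular molecule, 5 cuts → 5 fragments:
  701 − 533 = 168 bp
  862 − 701 = 161 bp
  995 − 862 = 133 bp
  1153 − 995 = 158 bp
  wrap: 1182 − 1153 + 533 = 562 bp
Sorted largest to smallest: 562, 168, 161, 158, 133 bp.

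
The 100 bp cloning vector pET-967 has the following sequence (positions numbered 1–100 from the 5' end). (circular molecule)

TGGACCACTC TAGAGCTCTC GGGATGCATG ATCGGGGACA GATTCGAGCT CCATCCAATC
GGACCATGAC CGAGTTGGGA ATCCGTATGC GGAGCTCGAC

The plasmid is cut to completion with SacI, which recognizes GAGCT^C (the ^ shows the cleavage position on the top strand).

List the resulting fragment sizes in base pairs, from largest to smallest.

46, 33, 21 bp

SacI sites (GAGCTC) start at positions 13, 46, 92.
SacI cuts after base 5 of each site (before the last base), so after positions 17, 50, 96.
Circular molecule, 3 cuts → 3 fragments:
  18–50 → 33 bp
  51–96 → 46 bp
  97–100 then 1–17 → 4 + 17 = 21 bp
Sorted largest to smallest: 46, 33, 21 bp.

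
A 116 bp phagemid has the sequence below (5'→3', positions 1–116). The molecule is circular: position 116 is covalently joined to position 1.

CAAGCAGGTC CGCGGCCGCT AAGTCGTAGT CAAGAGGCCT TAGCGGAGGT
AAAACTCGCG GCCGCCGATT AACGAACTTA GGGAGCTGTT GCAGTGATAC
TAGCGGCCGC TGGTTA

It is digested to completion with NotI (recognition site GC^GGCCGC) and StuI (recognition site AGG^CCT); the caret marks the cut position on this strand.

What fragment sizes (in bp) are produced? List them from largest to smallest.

45, 25, 24, 22 bp

NotI sites (GCGGCCGC) start at positions 12, 58, 103.
NotI cuts after base 2 of each site, so after positions 13, 59, 104.
The StuI site (AGGCCT) starts at position 35.
StuI cuts after base 3 of each site, so after position 37.
Combined cut positions: 13, 37, 59, 104.
Circular molecule, 4 cuts → 4 fragments:
  14–37 → 24 bp
  38–59 → 22 bp
  60–104 → 45 bp
  105–116 then 1–13 → 12 + 13 = 25 bp
Sorted largest to smallest: 45, 25, 24, 22 bp.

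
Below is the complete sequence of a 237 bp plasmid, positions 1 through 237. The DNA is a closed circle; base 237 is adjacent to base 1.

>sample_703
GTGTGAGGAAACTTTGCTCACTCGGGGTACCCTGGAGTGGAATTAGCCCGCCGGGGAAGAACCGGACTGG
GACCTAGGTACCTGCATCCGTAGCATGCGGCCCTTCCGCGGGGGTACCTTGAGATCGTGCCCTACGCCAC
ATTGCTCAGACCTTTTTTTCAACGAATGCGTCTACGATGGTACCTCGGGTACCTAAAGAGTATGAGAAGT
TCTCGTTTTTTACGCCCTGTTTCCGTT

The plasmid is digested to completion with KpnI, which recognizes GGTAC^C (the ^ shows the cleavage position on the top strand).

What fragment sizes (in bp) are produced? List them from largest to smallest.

75, 66, 51, 36, 9 bp

KpnI sites (GGTACC) start at positions 26, 77, 113, 179, 188.
KpnI cuts after base 5 of each site (before the last base), so after positions 30, 81, 117, 183, 192.
Circular molecule, 5 cuts → 5 fragments:
  31–81 → 51 bp
  82–117 → 36 bp
  118–183 → 66 bp
  184–192 → 9 bp
  193–237 then 1–30 → 45 + 30 = 75 bp
Sorted largest to smallest: 75, 66, 51, 36, 9 bp.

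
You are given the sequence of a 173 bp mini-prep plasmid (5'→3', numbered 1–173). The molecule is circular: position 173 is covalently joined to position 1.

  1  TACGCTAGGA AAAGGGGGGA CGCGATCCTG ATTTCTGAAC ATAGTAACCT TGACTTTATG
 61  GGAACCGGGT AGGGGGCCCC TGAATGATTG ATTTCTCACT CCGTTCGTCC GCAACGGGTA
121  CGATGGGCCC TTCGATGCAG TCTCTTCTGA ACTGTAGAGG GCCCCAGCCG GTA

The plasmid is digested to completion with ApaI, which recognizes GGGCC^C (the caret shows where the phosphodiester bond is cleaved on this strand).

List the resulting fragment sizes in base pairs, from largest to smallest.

ApaI sites (GGGCCC) start at positions 74, 125, 159.
ApaI cuts after base 5 of each site (before the last base), so after positions 78, 129, 163.
Circular molecule, 3 cuts → 3 fragments:
  79–129 → 51 bp
  130–163 → 34 bp
  164–173 then 1–78 → 10 + 78 = 88 bp
Sorted largest to smallest: 88, 51, 34 bp.

88, 51, 34 bp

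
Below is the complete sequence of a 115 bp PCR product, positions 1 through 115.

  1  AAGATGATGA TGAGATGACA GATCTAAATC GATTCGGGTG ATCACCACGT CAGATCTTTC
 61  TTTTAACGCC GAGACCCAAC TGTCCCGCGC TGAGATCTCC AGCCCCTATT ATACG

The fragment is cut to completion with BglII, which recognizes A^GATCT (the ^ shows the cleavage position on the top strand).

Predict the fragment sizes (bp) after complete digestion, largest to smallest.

41, 32, 22, 20 bp

BglII sites (AGATCT) start at positions 20, 52, 93.
BglII cuts after the first base of each site, so after positions 20, 52, 93.
Linear molecule, 3 cuts → 4 fragments:
  1–20 → 20 bp
  21–52 → 32 bp
  53–93 → 41 bp
  94–115 → 22 bp
Sorted largest to smallest: 41, 32, 22, 20 bp.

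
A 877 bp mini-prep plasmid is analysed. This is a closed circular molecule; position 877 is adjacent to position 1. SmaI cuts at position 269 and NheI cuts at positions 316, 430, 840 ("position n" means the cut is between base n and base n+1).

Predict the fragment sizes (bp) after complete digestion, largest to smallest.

Combined cut positions (sorted): 269, 316, 430, 840.
Circular molecule, 4 cuts → 4 fragments:
  316 − 269 = 47 bp
  430 − 316 = 114 bp
  840 − 430 = 410 bp
  wrap: 877 − 840 + 269 = 306 bp
Sorted largest to smallest: 410, 306, 114, 47 bp.

410, 306, 114, 47 bp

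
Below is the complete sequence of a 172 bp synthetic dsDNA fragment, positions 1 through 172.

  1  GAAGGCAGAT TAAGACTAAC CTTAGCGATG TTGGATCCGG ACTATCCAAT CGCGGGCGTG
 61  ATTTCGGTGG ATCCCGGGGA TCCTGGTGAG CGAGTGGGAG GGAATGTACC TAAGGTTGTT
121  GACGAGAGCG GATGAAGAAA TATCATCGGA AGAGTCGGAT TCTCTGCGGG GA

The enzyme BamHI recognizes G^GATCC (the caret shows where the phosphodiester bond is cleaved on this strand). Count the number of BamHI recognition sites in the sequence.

GGATCC occurs starting at positions 33, 69, 78.
BamHI cuts at 3 sites.

3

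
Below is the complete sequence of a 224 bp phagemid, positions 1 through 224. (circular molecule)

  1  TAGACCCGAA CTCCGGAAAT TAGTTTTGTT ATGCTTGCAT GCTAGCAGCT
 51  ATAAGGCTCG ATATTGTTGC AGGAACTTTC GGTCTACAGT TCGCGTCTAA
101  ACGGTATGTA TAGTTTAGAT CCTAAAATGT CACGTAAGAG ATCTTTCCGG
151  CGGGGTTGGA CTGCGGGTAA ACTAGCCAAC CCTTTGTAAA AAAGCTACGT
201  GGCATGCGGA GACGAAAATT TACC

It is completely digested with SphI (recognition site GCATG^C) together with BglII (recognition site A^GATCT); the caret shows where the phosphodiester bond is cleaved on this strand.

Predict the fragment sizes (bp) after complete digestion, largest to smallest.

SphI sites (GCATGC) start at positions 37, 202.
SphI cuts after base 5 of each site (before the last base), so after positions 41, 206.
The BglII site (AGATCT) starts at position 139.
BglII cuts after the first base of each site, so after position 139.
Combined cut positions: 41, 139, 206.
Circular molecule, 3 cuts → 3 fragments:
  42–139 → 98 bp
  140–206 → 67 bp
  207–224 then 1–41 → 18 + 41 = 59 bp
Sorted largest to smallest: 98, 67, 59 bp.

98, 67, 59 bp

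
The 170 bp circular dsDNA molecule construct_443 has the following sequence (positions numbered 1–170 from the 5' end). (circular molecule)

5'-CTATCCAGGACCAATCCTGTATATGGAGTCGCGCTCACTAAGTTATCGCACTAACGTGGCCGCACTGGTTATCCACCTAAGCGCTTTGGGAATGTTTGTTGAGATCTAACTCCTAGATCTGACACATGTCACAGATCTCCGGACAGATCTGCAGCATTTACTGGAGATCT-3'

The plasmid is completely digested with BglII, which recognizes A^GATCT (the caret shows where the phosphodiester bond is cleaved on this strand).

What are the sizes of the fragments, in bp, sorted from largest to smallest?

BglII sites (AGATCT) start at positions 102, 115, 133, 145, 165.
BglII cuts after the first base of each site, so after positions 102, 115, 133, 145, 165.
Circular molecule, 5 cuts → 5 fragments:
  103–115 → 13 bp
  116–133 → 18 bp
  134–145 → 12 bp
  146–165 → 20 bp
  166–170 then 1–102 → 5 + 102 = 107 bp
Sorted largest to smallest: 107, 20, 18, 13, 12 bp.

107, 20, 18, 13, 12 bp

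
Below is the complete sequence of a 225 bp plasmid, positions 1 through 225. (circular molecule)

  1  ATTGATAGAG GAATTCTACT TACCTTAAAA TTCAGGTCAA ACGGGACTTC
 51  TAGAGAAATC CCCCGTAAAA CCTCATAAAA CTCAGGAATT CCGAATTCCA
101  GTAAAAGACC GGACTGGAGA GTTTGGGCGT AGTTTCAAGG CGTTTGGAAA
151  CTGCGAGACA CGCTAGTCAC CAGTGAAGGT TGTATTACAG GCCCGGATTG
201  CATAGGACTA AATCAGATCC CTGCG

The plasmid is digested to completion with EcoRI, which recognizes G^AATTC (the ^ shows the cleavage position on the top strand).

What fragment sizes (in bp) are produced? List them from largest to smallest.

143, 75, 7 bp

EcoRI sites (GAATTC) start at positions 11, 86, 93.
EcoRI cuts after the first base of each site, so after positions 11, 86, 93.
Circular molecule, 3 cuts → 3 fragments:
  12–86 → 75 bp
  87–93 → 7 bp
  94–225 then 1–11 → 132 + 11 = 143 bp
Sorted largest to smallest: 143, 75, 7 bp.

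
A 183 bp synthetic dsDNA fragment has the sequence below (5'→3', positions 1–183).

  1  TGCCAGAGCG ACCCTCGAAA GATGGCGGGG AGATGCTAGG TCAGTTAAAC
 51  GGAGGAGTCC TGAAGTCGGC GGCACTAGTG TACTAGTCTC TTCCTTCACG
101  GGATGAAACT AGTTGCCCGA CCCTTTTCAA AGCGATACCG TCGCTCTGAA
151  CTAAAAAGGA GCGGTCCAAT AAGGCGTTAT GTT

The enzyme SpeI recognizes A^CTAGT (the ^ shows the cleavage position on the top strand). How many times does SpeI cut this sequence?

ACTAGT occurs starting at positions 74, 82, 108.
SpeI cuts at 3 sites.

3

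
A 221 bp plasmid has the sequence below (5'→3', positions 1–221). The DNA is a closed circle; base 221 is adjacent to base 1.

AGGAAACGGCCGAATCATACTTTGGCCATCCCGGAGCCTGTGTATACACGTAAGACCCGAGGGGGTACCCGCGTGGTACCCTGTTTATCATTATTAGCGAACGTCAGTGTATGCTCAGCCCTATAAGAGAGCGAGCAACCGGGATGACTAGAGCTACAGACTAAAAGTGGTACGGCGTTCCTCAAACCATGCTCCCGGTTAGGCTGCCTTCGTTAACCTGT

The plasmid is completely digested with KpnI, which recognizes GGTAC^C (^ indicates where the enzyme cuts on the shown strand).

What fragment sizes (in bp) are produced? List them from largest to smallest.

210, 11 bp

KpnI sites (GGTACC) start at positions 64, 75.
KpnI cuts after base 5 of each site (before the last base), so after positions 68, 79.
Circular molecule, 2 cuts → 2 fragments:
  69–79 → 11 bp
  80–221 then 1–68 → 142 + 68 = 210 bp
Sorted largest to smallest: 210, 11 bp.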